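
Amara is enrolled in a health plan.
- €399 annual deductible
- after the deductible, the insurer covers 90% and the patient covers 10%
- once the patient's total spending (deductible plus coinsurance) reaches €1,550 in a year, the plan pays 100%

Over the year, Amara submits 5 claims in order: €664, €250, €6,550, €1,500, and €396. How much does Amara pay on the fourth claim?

Claim 1 — €664: deductible takes €399, €265 remains; 10% of €265 = €26.50. Patient pays €425.50; OOP now €425.50.
Claim 2 — €250: 10% coinsurance on €250 = €25. Patient pays €25; OOP now €450.50.
Claim 3 — €6,550: deductible already satisfied, so patient's share is 10% × €6,550 = €655. Cost to patient: €655. OOP to date €1,105.50.
Claim 4 — €1,500: 10% coinsurance on €1,500 = €150. Patient pays €150; OOP now €1,255.50.

€150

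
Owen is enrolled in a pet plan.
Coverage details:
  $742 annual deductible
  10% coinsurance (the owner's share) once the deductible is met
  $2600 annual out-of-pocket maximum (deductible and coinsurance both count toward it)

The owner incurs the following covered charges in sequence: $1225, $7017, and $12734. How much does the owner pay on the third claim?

$1108

Claim 1 ($1225): deductible takes $742, $483 remains; 10% of $483 = $48.30. Owner pays $790.30; OOP now $790.30.
Claim 2 ($7017): deductible met; 10% of $7017 = $701.70. Cost to owner: $701.70. OOP to date $1492.
Claim 3 ($12734): deductible already satisfied, so owner's share is 10% × $12734 = $1273.40. Adding that to $1492 gives $2765.40, past the $2600 cap; owner pays only $2600 − $1492 = $1108.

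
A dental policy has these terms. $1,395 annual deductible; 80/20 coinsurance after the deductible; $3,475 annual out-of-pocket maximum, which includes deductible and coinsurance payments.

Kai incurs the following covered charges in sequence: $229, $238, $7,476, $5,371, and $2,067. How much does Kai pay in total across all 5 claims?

#1 ($229): fully absorbed by the deductible. Cost to patient: $229. OOP to date $229.
#2 ($238): all of it applies to the deductible. Cost to patient: $238. OOP to date $467.
#3 ($7,476): $928 finishes the deductible; $6,548 goes to coinsurance; coinsurance $6,548 × 20% = $1,309.60. Patient pays $2,237.60; OOP now $2,704.60.
#4 ($5,371): 20% coinsurance on $5,371 = $1,074.20. OOP would hit $3,778.80 > $3,475, so the cap limits the patient to $3,475 − $2,704.60 = $770.40.
#5 ($2,067): 20% coinsurance on $2,067 = $413.40. That would push OOP to $3,888.40, over the $3,475 cap, so patient pays $3,475 − $3,475 = $0.
Total paid by the patient: $229 + $238 + $2,237.60 + $770.40 + $0 = $3,475.

$3,475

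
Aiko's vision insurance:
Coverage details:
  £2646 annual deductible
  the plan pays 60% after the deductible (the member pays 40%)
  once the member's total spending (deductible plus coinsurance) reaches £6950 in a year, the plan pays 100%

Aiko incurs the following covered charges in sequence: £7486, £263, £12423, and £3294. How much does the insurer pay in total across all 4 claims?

Claim 1 (£7486): £2646 to deductible, leaving £4840; coinsurance £4840 × 40% = £1936. Cost to member: £4582. OOP to date £4582. Insurer: £7486 − £4582 = £2904.
Claim 2 (£263): 40% coinsurance on £263 = £105.20. Member owes £105.20 (running OOP £4687.20). Insurer: £263 − £105.20 = £157.80.
Claim 3 (£12423): deductible met; 40% of £12423 = £4969.20. That would push OOP to £9656.40, over the £6950 cap, so member pays £6950 − £4687.20 = £2262.80. Insurer: £12423 − £2262.80 = £10160.20.
Claim 4 (£3294): deductible already satisfied, so member's share is 40% × £3294 = £1317.60. Adding that to £6950 gives £8267.60, past the £6950 cap; member pays only £6950 − £6950 = £0. Insurer: £3294 − £0 = £3294.
Insurer total = bills − member's total = £23466 − £6950 = £16516.

£16516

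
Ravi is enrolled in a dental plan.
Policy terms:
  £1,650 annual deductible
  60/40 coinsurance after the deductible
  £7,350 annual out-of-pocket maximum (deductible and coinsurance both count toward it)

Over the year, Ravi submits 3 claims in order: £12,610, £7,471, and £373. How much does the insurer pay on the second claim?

#1 (£12,610): £1,650 finishes the deductible; £10,960 goes to coinsurance; 40% of £10,960 = £4,384. Cost to patient: £6,034. OOP to date £6,034. Insurer: £12,610 − £6,034 = £6,576.
#2 (£7,471): deductible already satisfied, so patient's share is 40% × £7,471 = £2,988.40. OOP would hit £9,022.40 > £7,350, so the cap limits the patient to £7,350 − £6,034 = £1,316. Plan pays £7,471 − £1,316 = £6,155.

£6,155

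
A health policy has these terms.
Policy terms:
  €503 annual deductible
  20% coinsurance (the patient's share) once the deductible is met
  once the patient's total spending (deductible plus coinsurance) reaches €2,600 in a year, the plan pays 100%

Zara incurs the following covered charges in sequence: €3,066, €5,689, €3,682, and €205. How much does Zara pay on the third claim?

Bill 1, €3,066: deductible takes €503, €2,563 remains; patient's 20% is €512.60. Cost to patient: €1,015.60. OOP to date €1,015.60.
Bill 2, €5,689: deductible already satisfied, so patient's share is 20% × €5,689 = €1,137.80. Patient pays €1,137.80; OOP now €2,153.40.
Bill 3, €3,682: 20% coinsurance on €3,682 = €736.40. Adding that to €2,153.40 gives €2,889.80, past the €2,600 cap; patient pays only €2,600 − €2,153.40 = €446.60.

€446.60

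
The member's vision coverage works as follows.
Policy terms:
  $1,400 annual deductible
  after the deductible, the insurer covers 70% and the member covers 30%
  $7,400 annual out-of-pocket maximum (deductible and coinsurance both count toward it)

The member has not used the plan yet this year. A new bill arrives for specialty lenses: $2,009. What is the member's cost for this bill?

$1,582.70

The full $1,400 deductible is still open; $1,400 of this bill applies to it.
That leaves $2,009 − $1,400 = $609 for coinsurance.
Member's 30% share of $609 is $182.70.
Member responsibility before any cap: $1,400 + $182.70 = $1,582.70.
Year-to-date out-of-pocket becomes $0 + $1,582.70 = $1,582.70, still under the $7,400 maximum, so no cap applies.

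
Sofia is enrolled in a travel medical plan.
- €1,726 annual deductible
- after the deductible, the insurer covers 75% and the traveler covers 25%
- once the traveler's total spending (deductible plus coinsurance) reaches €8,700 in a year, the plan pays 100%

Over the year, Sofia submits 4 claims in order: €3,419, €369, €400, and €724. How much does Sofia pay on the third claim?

€100

Claim 1 — €3,419: deductible takes €1,726, €1,693 remains; coinsurance €1,693 × 25% = €423.25. Cost to traveler: €2,149.25. OOP to date €2,149.25.
Claim 2 — €369: deductible already satisfied, so traveler's share is 25% × €369 = €92.25. Traveler pays €92.25; OOP now €2,241.50.
Claim 3 — €400: deductible met; 25% of €400 = €100. Cost to traveler: €100. OOP to date €2,341.50.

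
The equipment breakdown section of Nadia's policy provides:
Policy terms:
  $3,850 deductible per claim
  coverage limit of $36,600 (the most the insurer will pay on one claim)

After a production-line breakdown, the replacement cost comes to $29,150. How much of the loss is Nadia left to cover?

Less the $3,850 deductible: $29,150 − $3,850 = $25,300.
$25,300 is within the $36,600 limit, so the insurer pays $25,300.
Business owner's share is the uncovered remainder: $29,150 − $25,300 = $3,850.

$3,850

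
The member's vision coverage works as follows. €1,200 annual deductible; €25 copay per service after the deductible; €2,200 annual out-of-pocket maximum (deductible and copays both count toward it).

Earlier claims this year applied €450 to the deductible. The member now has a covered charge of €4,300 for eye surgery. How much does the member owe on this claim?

Deductible still to meet: €1,200 − €450 = €750.
That leaves €4,300 − €750 = €3,550 for the copay.
Copay on this service: €25.
So the member owes €750 + €25 = €775 before any cap.
Cumulative spending €450 + €775 = €1,225 stays under the €2,200 maximum.

€775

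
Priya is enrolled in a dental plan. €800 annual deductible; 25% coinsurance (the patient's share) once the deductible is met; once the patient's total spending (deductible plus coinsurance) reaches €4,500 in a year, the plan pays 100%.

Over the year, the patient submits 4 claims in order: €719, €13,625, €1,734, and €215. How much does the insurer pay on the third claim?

€1,420

Claim 1 (€719): entire amount goes to the deductible. Patient pays €719; OOP now €719. Insurer: €719 − €719 = €0.
Claim 2 (€13,625): €81 to deductible, leaving €13,544; coinsurance €13,544 × 25% = €3,386. Cost to patient: €3,467. OOP to date €4,186. Plan pays €13,625 − €3,467 = €10,158.
Claim 3 (€1,734): deductible already satisfied, so patient's share is 25% × €1,734 = €433.50. That would push OOP to €4,619.50, over the €4,500 cap, so patient pays €4,500 − €4,186 = €314. Plan pays €1,734 − €314 = €1,420.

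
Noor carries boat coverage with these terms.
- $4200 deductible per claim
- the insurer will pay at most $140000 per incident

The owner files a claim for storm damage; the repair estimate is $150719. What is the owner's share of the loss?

Less the $4200 deductible: $150719 − $4200 = $146519.
The $140000 per-incident cap binds; insurer pays $140000.
The owner bears the rest of the original loss: $150719 − $140000 = $10719.

$10719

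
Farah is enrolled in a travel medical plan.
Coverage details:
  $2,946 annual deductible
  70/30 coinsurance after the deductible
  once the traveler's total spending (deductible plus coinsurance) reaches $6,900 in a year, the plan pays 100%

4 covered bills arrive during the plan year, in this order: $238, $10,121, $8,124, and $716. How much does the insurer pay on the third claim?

$6,393.90

Claim 1 — $238: fully absorbed by the deductible. Cost to traveler: $238. OOP to date $238. Plan pays $238 − $238 = $0.
Claim 2 — $10,121: $2,708 to deductible, leaving $7,413; coinsurance $7,413 × 30% = $2,223.90. Traveler owes $4,931.90 (running OOP $5,169.90). Insurer: $10,121 − $4,931.90 = $5,189.10.
Claim 3 — $8,124: 30% coinsurance on $8,124 = $2,437.20. That would push OOP to $7,607.10, over the $6,900 cap, so traveler pays $6,900 − $5,169.90 = $1,730.10. Plan pays $8,124 − $1,730.10 = $6,393.90.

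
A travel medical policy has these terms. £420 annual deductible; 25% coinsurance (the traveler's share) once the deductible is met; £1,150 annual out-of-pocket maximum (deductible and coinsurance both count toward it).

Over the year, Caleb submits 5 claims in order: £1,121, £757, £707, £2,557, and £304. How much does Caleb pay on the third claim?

£176.75

Bill 1, £1,121: £420 to deductible, leaving £701; traveler's 25% is £175.25. Traveler pays £595.25; OOP now £595.25.
Bill 2, £757: deductible met; 25% of £757 = £189.25. Traveler pays £189.25; OOP now £784.50.
Bill 3, £707: 25% coinsurance on £707 = £176.75. Traveler owes £176.75 (running OOP £961.25).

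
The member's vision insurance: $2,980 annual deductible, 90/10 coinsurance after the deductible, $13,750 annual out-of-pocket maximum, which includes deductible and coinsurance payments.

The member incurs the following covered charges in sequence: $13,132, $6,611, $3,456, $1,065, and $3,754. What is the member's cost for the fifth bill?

Bill 1, $13,132: $2,980 to deductible, leaving $10,152; coinsurance $10,152 × 10% = $1,015.20. Member owes $3,995.20 (running OOP $3,995.20).
Bill 2, $6,611: deductible met; 10% of $6,611 = $661.10. Cost to member: $661.10. OOP to date $4,656.30.
Bill 3, $3,456: deductible met; 10% of $3,456 = $345.60. Cost to member: $345.60. OOP to date $5,001.90.
Bill 4, $1,065: deductible already satisfied, so member's share is 10% × $1,065 = $106.50. Member owes $106.50 (running OOP $5,108.40).
Bill 5, $3,754: deductible met; 10% of $3,754 = $375.40. Member pays $375.40; OOP now $5,483.80.

$375.40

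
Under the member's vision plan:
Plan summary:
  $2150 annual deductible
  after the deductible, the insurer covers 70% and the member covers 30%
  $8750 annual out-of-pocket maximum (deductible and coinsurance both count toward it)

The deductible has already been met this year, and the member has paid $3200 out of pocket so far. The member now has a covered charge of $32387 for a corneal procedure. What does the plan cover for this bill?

$26837

With the deductible met, the entire $32387 is subject to coinsurance.
Member's 30% share of $32387 is $9716.10.
Adding $9716.10 to the $3200 already spent would give $12916.10, which exceeds the $8750 cap; the member pays just $8750 − $3200 = $5550.
The insurer covers the remainder: $32387 − $5550 = $26837.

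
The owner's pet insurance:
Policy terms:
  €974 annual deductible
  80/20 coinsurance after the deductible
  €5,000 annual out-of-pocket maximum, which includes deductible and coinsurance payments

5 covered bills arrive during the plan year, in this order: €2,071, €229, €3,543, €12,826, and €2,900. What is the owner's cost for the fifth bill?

€487

#1 (€2,071): deductible takes €974, €1,097 remains; coinsurance €1,097 × 20% = €219.40. Owner owes €1,193.40 (running OOP €1,193.40).
#2 (€229): deductible already satisfied, so owner's share is 20% × €229 = €45.80. Owner owes €45.80 (running OOP €1,239.20).
#3 (€3,543): deductible met; 20% of €3,543 = €708.60. Owner pays €708.60; OOP now €1,947.80.
#4 (€12,826): 20% coinsurance on €12,826 = €2,565.20. Cost to owner: €2,565.20. OOP to date €4,513.
#5 (€2,900): deductible already satisfied, so owner's share is 20% × €2,900 = €580. OOP would hit €5,093 > €5,000, so the cap limits the owner to €5,000 − €4,513 = €487.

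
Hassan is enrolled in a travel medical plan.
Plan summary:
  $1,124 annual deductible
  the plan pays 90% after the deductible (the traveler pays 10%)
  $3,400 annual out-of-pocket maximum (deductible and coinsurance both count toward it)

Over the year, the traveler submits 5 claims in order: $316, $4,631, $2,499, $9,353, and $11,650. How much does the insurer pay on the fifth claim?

#1 ($316): entire amount goes to the deductible. Traveler pays $316; OOP now $316. Insurer: $316 − $316 = $0.
#2 ($4,631): $808 finishes the deductible; $3,823 goes to coinsurance; traveler's 10% is $382.30. Traveler owes $1,190.30 (running OOP $1,506.30). Insurer: $4,631 − $1,190.30 = $3,440.70.
#3 ($2,499): deductible already satisfied, so traveler's share is 10% × $2,499 = $249.90. Traveler owes $249.90 (running OOP $1,756.20). Insurer: $2,499 − $249.90 = $2,249.10.
#4 ($9,353): deductible already satisfied, so traveler's share is 10% × $9,353 = $935.30. Cost to traveler: $935.30. OOP to date $2,691.50. Insurer: $9,353 − $935.30 = $8,417.70.
#5 ($11,650): 10% coinsurance on $11,650 = $1,165. OOP would hit $3,856.50 > $3,400, so the cap limits the traveler to $3,400 − $2,691.50 = $708.50. Insurer: $11,650 − $708.50 = $10,941.50.

$10,941.50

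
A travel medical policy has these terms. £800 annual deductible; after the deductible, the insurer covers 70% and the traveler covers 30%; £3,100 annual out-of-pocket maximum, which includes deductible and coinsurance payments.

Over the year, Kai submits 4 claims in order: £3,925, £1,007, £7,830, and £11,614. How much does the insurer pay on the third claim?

£6,769.60

#1 (£3,925): £800 to deductible, leaving £3,125; 30% of £3,125 = £937.50. Traveler owes £1,737.50 (running OOP £1,737.50). Insurer: £3,925 − £1,737.50 = £2,187.50.
#2 (£1,007): deductible already satisfied, so traveler's share is 30% × £1,007 = £302.10. Cost to traveler: £302.10. OOP to date £2,039.60. Insurer: £1,007 − £302.10 = £704.90.
#3 (£7,830): deductible already satisfied, so traveler's share is 30% × £7,830 = £2,349. OOP would hit £4,388.60 > £3,100, so the cap limits the traveler to £3,100 − £2,039.60 = £1,060.40. Insurer: £7,830 − £1,060.40 = £6,769.60.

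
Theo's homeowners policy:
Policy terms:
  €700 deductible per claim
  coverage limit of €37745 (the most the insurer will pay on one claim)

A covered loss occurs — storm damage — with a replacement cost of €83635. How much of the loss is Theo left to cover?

After the deductible, €83635 − €700 = €82935 remains.
The €37745 per-incident cap binds; insurer pays €37745.
Homeowner's share is the uncovered remainder: €83635 − €37745 = €45890.

€45890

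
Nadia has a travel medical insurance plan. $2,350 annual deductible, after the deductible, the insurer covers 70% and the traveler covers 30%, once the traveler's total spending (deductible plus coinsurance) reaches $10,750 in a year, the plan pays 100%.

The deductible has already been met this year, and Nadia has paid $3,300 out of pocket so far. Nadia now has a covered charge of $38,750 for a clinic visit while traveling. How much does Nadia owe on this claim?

$7,450

The deductible is already satisfied, so the full bill goes to coinsurance.
30% of $38,750 = $11,625 falls to the traveler.
Year-to-date out-of-pocket would reach $3,300 + $11,625 = $14,925, above the $10,750 maximum, so the traveler pays only $10,750 − $3,300 = $7,450.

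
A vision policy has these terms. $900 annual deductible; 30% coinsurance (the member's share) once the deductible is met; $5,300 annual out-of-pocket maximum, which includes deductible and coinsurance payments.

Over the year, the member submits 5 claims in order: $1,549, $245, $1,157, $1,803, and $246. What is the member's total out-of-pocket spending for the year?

$2,130

Claim 1 — $1,549: deductible takes $900, $649 remains; member's 30% is $194.70. Cost to member: $1,094.70. OOP to date $1,094.70.
Claim 2 — $245: 30% coinsurance on $245 = $73.50. Cost to member: $73.50. OOP to date $1,168.20.
Claim 3 — $1,157: deductible already satisfied, so member's share is 30% × $1,157 = $347.10. Member owes $347.10 (running OOP $1,515.30).
Claim 4 — $1,803: deductible met; 30% of $1,803 = $540.90. Member owes $540.90 (running OOP $2,056.20).
Claim 5 — $246: deductible already satisfied, so member's share is 30% × $246 = $73.80. Member pays $73.80; OOP now $2,130.
Total paid by the member: $1,094.70 + $73.50 + $347.10 + $540.90 + $73.80 = $2,130.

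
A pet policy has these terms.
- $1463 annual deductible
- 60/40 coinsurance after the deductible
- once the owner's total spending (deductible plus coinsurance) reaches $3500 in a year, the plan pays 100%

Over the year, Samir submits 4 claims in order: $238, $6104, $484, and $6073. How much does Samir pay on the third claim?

Bill 1, $238: fully absorbed by the deductible. Cost to owner: $238. OOP to date $238.
Bill 2, $6104: deductible takes $1225, $4879 remains; 40% of $4879 = $1951.60. Cost to owner: $3176.60. OOP to date $3414.60.
Bill 3, $484: 40% coinsurance on $484 = $193.60. Adding that to $3414.60 gives $3608.20, past the $3500 cap; owner pays only $3500 − $3414.60 = $85.40.

$85.40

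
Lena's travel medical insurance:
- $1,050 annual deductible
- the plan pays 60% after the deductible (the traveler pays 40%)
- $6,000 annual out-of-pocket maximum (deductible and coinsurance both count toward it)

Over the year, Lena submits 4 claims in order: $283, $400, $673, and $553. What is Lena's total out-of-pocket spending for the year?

Claim 1 — $283: entire amount goes to the deductible. Cost to traveler: $283. OOP to date $283.
Claim 2 — $400: entire amount goes to the deductible. Cost to traveler: $400. OOP to date $683.
Claim 3 — $673: $367 finishes the deductible; $306 goes to coinsurance; coinsurance $306 × 40% = $122.40. Cost to traveler: $489.40. OOP to date $1,172.40.
Claim 4 — $553: 40% coinsurance on $553 = $221.20. Cost to traveler: $221.20. OOP to date $1,393.60.
Summing the traveler's payments: $283 + $400 + $489.40 + $221.20 = $1,393.60.

$1,393.60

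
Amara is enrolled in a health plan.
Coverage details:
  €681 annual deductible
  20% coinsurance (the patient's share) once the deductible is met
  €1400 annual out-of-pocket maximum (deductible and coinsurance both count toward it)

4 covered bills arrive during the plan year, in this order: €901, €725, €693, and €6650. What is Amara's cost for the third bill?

Claim 1 (€901): €681 to deductible, leaving €220; 20% of €220 = €44. Cost to patient: €725. OOP to date €725.
Claim 2 (€725): deductible met; 20% of €725 = €145. Patient pays €145; OOP now €870.
Claim 3 (€693): 20% coinsurance on €693 = €138.60. Patient pays €138.60; OOP now €1008.60.

€138.60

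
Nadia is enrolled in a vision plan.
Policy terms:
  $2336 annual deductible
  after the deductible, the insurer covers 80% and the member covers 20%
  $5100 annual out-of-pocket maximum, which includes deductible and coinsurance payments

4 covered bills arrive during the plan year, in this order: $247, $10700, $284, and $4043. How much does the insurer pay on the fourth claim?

Claim 1 ($247): entire amount goes to the deductible. Member owes $247 (running OOP $247). Insurer: $247 − $247 = $0.
Claim 2 ($10700): $2089 to deductible, leaving $8611; 20% of $8611 = $1722.20. Member owes $3811.20 (running OOP $4058.20). Insurer: $10700 − $3811.20 = $6888.80.
Claim 3 ($284): deductible met; 20% of $284 = $56.80. Cost to member: $56.80. OOP to date $4115. Plan pays $284 − $56.80 = $227.20.
Claim 4 ($4043): deductible already satisfied, so member's share is 20% × $4043 = $808.60. Member pays $808.60; OOP now $4923.60. Plan pays $4043 − $808.60 = $3234.40.

$3234.40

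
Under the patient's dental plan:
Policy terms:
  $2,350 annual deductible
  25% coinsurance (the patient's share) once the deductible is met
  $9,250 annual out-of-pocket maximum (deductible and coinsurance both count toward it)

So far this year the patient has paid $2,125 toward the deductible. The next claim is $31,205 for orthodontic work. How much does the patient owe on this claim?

$7,125

Deductible still to meet: $2,350 − $2,125 = $225.
The remaining $30,980 (= $31,205 − $225) moves to coinsurance.
Coinsurance: $30,980 × 25% = $7,745.
Patient responsibility before any cap: $225 + $7,745 = $7,970.
Adding $7,970 to the $2,125 already spent would give $10,095, which exceeds the $9,250 cap; the patient pays just $9,250 − $2,125 = $7,125.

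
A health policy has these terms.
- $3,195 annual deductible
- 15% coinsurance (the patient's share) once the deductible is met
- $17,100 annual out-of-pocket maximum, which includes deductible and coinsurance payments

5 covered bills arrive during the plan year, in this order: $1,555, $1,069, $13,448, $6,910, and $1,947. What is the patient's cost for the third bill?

Claim 1 ($1,555): fully absorbed by the deductible. Patient owes $1,555 (running OOP $1,555).
Claim 2 ($1,069): fully absorbed by the deductible. Patient pays $1,069; OOP now $2,624.
Claim 3 ($13,448): $571 finishes the deductible; $12,877 goes to coinsurance; 15% of $12,877 = $1,931.55. Patient owes $2,502.55 (running OOP $5,126.55).

$2,502.55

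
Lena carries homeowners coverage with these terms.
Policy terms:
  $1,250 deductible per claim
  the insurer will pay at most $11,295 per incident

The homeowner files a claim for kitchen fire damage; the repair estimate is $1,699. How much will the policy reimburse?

Subtract the deductible: $1,699 − $1,250 = $449.
$449 is within the $11,295 limit, so the insurer pays $449.

$449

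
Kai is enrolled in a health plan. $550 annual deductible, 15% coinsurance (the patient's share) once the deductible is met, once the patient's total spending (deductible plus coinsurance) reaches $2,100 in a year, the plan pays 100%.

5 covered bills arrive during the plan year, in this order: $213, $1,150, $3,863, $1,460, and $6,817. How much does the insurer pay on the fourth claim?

$1,241

Bill 1, $213: all of it applies to the deductible. Patient owes $213 (running OOP $213). Plan pays $213 − $213 = $0.
Bill 2, $1,150: $337 finishes the deductible; $813 goes to coinsurance; patient's 15% is $121.95. Patient pays $458.95; OOP now $671.95. Plan pays $1,150 − $458.95 = $691.05.
Bill 3, $3,863: deductible met; 15% of $3,863 = $579.45. Patient owes $579.45 (running OOP $1,251.40). Insurer: $3,863 − $579.45 = $3,283.55.
Bill 4, $1,460: deductible already satisfied, so patient's share is 15% × $1,460 = $219. Patient owes $219 (running OOP $1,470.40). Insurer: $1,460 − $219 = $1,241.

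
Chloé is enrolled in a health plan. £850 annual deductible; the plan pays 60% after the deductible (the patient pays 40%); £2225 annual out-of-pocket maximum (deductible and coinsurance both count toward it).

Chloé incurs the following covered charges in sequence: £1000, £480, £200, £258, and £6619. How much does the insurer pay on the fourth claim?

Claim 1 (£1000): £850 finishes the deductible; £150 goes to coinsurance; coinsurance £150 × 40% = £60. Patient owes £910 (running OOP £910). Plan pays £1000 − £910 = £90.
Claim 2 (£480): 40% coinsurance on £480 = £192. Patient pays £192; OOP now £1102. Insurer: £480 − £192 = £288.
Claim 3 (£200): 40% coinsurance on £200 = £80. Patient pays £80; OOP now £1182. Plan pays £200 − £80 = £120.
Claim 4 (£258): deductible met; 40% of £258 = £103.20. Patient pays £103.20; OOP now £1285.20. Plan pays £258 − £103.20 = £154.80.

£154.80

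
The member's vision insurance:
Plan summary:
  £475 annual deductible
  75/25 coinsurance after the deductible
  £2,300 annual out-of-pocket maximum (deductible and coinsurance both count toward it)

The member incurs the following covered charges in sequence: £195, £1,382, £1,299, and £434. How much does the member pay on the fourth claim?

Bill 1, £195: all of it applies to the deductible. Member pays £195; OOP now £195.
Bill 2, £1,382: £280 finishes the deductible; £1,102 goes to coinsurance; member's 25% is £275.50. Member pays £555.50; OOP now £750.50.
Bill 3, £1,299: 25% coinsurance on £1,299 = £324.75. Cost to member: £324.75. OOP to date £1,075.25.
Bill 4, £434: 25% coinsurance on £434 = £108.50. Member pays £108.50; OOP now £1,183.75.

£108.50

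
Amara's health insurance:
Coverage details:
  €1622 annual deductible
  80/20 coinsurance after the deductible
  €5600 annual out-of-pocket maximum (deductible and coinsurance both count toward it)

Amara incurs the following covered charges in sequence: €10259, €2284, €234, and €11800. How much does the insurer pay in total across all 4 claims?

€18977

Bill 1, €10259: €1622 to deductible, leaving €8637; patient's 20% is €1727.40. Cost to patient: €3349.40. OOP to date €3349.40. Insurer: €10259 − €3349.40 = €6909.60.
Bill 2, €2284: deductible met; 20% of €2284 = €456.80. Cost to patient: €456.80. OOP to date €3806.20. Plan pays €2284 − €456.80 = €1827.20.
Bill 3, €234: deductible met; 20% of €234 = €46.80. Patient owes €46.80 (running OOP €3853). Plan pays €234 − €46.80 = €187.20.
Bill 4, €11800: deductible already satisfied, so patient's share is 20% × €11800 = €2360. OOP would hit €6213 > €5600, so the cap limits the patient to €5600 − €3853 = €1747. Insurer: €11800 − €1747 = €10053.
Insurer total = bills − patient's total = €24577 − €5600 = €18977.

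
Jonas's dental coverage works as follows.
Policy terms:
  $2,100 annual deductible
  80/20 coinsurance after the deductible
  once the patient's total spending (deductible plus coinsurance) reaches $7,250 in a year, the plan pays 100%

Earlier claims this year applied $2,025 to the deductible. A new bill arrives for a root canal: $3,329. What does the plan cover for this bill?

$2,603.20

Deductible still to meet: $2,100 − $2,025 = $75.
The remaining $3,254 (= $3,329 − $75) moves to coinsurance.
Patient's 20% share of $3,254 is $650.80.
Patient responsibility before any cap: $75 + $650.80 = $725.80.
Total out-of-pocket so far would be $2,025 + $725.80 = $2,750.80, below the $7,250 cap — no reduction.
Insurer pays the balance: $3,329 − $725.80 = $2,603.20.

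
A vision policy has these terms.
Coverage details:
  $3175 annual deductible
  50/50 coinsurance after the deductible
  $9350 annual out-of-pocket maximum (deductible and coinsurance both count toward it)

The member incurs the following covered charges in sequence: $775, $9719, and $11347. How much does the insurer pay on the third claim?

Bill 1, $775: entire amount goes to the deductible. Member owes $775 (running OOP $775). Insurer: $775 − $775 = $0.
Bill 2, $9719: $2400 to deductible, leaving $7319; member's 50% is $3659.50. Member owes $6059.50 (running OOP $6834.50). Insurer: $9719 − $6059.50 = $3659.50.
Bill 3, $11347: deductible already satisfied, so member's share is 50% × $11347 = $5673.50. That would push OOP to $12508, over the $9350 cap, so member pays $9350 − $6834.50 = $2515.50. Plan pays $11347 − $2515.50 = $8831.50.

$8831.50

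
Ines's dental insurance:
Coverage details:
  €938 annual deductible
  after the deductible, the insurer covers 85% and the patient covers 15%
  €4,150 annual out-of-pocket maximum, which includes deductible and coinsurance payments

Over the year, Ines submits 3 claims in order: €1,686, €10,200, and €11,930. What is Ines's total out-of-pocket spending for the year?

Bill 1, €1,686: €938 finishes the deductible; €748 goes to coinsurance; 15% of €748 = €112.20. Patient pays €1,050.20; OOP now €1,050.20.
Bill 2, €10,200: 15% coinsurance on €10,200 = €1,530. Patient owes €1,530 (running OOP €2,580.20).
Bill 3, €11,930: 15% coinsurance on €11,930 = €1,789.50. Adding that to €2,580.20 gives €4,369.70, past the €4,150 cap; patient pays only €4,150 − €2,580.20 = €1,569.80.
Total paid by the patient: €1,050.20 + €1,530 + €1,569.80 = €4,150.

€4,150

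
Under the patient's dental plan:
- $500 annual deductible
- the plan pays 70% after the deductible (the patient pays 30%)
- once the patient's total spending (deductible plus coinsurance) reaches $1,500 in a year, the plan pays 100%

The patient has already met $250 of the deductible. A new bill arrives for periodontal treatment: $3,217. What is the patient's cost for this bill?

$1,140.10

$250 of the $500 deductible is already met, leaving $250.
The remaining $2,967 (= $3,217 − $250) moves to coinsurance.
Coinsurance: $2,967 × 30% = $890.10.
That puts the patient's cost at $250 + $890.10 = $1,140.10 before any cap.
Total out-of-pocket so far would be $250 + $1,140.10 = $1,390.10, below the $1,500 cap — no reduction.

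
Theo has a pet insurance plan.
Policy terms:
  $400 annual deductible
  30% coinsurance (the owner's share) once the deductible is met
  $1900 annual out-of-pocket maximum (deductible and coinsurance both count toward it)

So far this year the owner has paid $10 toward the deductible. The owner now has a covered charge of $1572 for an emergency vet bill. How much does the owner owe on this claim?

Remaining deductible: $400 − $10 = $390.
After the $390 deductible portion, $1572 − $390 = $1182 is subject to coinsurance.
30% of $1182 = $354.60 falls to the owner.
Owner responsibility before any cap: $390 + $354.60 = $744.60.
Cumulative spending $10 + $744.60 = $754.60 stays under the $1900 maximum.

$744.60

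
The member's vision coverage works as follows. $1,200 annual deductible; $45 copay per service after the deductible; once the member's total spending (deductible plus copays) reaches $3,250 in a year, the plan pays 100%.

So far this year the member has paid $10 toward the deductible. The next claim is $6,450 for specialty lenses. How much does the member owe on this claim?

$1,235

$10 of the $1,200 deductible is already met, leaving $1,190.
After the $1,190 deductible portion, $6,450 − $1,190 = $5,260 is subject to the copay.
Copay on this service: $45.
So the member owes $1,190 + $45 = $1,235 before any cap.
Year-to-date out-of-pocket becomes $10 + $1,235 = $1,245, still under the $3,250 maximum, so no cap applies.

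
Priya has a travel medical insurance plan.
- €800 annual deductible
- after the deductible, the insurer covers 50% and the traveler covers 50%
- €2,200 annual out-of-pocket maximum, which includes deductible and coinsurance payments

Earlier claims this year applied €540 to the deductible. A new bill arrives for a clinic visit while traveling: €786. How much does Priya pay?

Remaining deductible: €800 − €540 = €260.
The remaining €526 (= €786 − €260) moves to coinsurance.
50% of €526 = €263 falls to the traveler.
So the traveler owes €260 + €263 = €523 before any cap.
Total out-of-pocket so far would be €540 + €523 = €1,063, below the €2,200 cap — no reduction.

€523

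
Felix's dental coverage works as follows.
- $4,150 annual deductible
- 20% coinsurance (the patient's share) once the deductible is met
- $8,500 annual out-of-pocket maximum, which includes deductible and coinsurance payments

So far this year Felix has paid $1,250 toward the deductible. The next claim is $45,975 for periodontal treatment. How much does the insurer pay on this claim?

$38,725

Deductible still to meet: $4,150 − $1,250 = $2,900.
After the $2,900 deductible portion, $45,975 − $2,900 = $43,075 is subject to coinsurance.
Coinsurance: $43,075 × 20% = $8,615.
So the patient owes $2,900 + $8,615 = $11,515 before any cap.
Adding $11,515 to the $1,250 already spent would give $12,765, which exceeds the $8,500 cap; the patient pays just $8,500 − $1,250 = $7,250.
The insurer covers the remainder: $45,975 − $7,250 = $38,725.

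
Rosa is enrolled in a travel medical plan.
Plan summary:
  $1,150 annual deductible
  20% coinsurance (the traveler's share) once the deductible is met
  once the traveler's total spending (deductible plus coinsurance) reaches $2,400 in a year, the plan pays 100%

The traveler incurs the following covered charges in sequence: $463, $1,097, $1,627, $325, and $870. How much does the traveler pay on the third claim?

$325.40

Claim 1 — $463: fully absorbed by the deductible. Cost to traveler: $463. OOP to date $463.
Claim 2 — $1,097: deductible takes $687, $410 remains; coinsurance $410 × 20% = $82. Traveler owes $769 (running OOP $1,232).
Claim 3 — $1,627: deductible met; 20% of $1,627 = $325.40. Cost to traveler: $325.40. OOP to date $1,557.40.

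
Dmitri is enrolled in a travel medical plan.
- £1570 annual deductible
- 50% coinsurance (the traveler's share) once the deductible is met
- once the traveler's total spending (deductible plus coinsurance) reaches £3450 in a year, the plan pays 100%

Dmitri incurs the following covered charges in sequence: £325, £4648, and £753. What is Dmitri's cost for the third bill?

Claim 1 (£325): fully absorbed by the deductible. Traveler pays £325; OOP now £325.
Claim 2 (£4648): deductible takes £1245, £3403 remains; traveler's 50% is £1701.50. Traveler pays £2946.50; OOP now £3271.50.
Claim 3 (£753): deductible met; 50% of £753 = £376.50. That would push OOP to £3648, over the £3450 cap, so traveler pays £3450 − £3271.50 = £178.50.

£178.50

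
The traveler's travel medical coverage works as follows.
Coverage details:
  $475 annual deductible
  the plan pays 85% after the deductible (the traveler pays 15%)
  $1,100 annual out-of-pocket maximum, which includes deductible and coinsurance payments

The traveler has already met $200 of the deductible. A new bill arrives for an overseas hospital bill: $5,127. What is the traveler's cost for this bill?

$200 of the $475 deductible is already met, leaving $275.
That leaves $5,127 − $275 = $4,852 for coinsurance.
Traveler's 15% share of $4,852 is $727.80.
That puts the traveler's cost at $275 + $727.80 = $1,002.80 before any cap.
Year-to-date out-of-pocket would reach $200 + $1,002.80 = $1,202.80, above the $1,100 maximum, so the traveler pays only $1,100 − $200 = $900.

$900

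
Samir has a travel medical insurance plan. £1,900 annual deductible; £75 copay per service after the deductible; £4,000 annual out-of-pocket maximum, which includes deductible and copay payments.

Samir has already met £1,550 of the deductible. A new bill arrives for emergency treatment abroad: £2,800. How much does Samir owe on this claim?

Remaining deductible: £1,900 − £1,550 = £350.
The remaining £2,450 (= £2,800 − £350) moves to the copay.
Copay on this service: £75.
So the traveler owes £350 + £75 = £425 before any cap.
Total out-of-pocket so far would be £1,550 + £425 = £1,975, below the £4,000 cap — no reduction.

£425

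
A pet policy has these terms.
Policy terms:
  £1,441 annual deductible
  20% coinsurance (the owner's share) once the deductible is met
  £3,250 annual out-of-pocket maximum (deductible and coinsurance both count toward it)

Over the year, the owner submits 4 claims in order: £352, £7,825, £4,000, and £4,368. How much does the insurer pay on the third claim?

£3,538.20

#1 (£352): fully absorbed by the deductible. Cost to owner: £352. OOP to date £352. Plan pays £352 − £352 = £0.
#2 (£7,825): £1,089 to deductible, leaving £6,736; owner's 20% is £1,347.20. Owner owes £2,436.20 (running OOP £2,788.20). Insurer: £7,825 − £2,436.20 = £5,388.80.
#3 (£4,000): deductible met; 20% of £4,000 = £800. OOP would hit £3,588.20 > £3,250, so the cap limits the owner to £3,250 − £2,788.20 = £461.80. Insurer: £4,000 − £461.80 = £3,538.20.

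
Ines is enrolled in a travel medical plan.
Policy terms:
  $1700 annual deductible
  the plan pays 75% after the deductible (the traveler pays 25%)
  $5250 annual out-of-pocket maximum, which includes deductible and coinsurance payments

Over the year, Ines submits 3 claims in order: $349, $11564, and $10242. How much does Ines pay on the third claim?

$996.75

Bill 1, $349: fully absorbed by the deductible. Cost to traveler: $349. OOP to date $349.
Bill 2, $11564: $1351 finishes the deductible; $10213 goes to coinsurance; 25% of $10213 = $2553.25. Cost to traveler: $3904.25. OOP to date $4253.25.
Bill 3, $10242: deductible met; 25% of $10242 = $2560.50. OOP would hit $6813.75 > $5250, so the cap limits the traveler to $5250 − $4253.25 = $996.75.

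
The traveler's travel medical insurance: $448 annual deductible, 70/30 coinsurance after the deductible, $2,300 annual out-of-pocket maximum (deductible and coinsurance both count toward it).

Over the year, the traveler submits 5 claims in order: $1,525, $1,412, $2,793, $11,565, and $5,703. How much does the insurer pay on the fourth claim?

Bill 1, $1,525: $448 finishes the deductible; $1,077 goes to coinsurance; coinsurance $1,077 × 30% = $323.10. Cost to traveler: $771.10. OOP to date $771.10. Insurer: $1,525 − $771.10 = $753.90.
Bill 2, $1,412: 30% coinsurance on $1,412 = $423.60. Cost to traveler: $423.60. OOP to date $1,194.70. Insurer: $1,412 − $423.60 = $988.40.
Bill 3, $2,793: 30% coinsurance on $2,793 = $837.90. Traveler pays $837.90; OOP now $2,032.60. Plan pays $2,793 − $837.90 = $1,955.10.
Bill 4, $11,565: 30% coinsurance on $11,565 = $3,469.50. That would push OOP to $5,502.10, over the $2,300 cap, so traveler pays $2,300 − $2,032.60 = $267.40. Insurer: $11,565 − $267.40 = $11,297.60.

$11,297.60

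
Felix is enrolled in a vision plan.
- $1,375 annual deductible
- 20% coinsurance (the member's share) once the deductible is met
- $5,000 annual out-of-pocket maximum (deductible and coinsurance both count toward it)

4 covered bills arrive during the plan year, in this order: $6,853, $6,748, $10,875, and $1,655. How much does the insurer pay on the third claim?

$9,695.20

Claim 1 ($6,853): deductible takes $1,375, $5,478 remains; member's 20% is $1,095.60. Cost to member: $2,470.60. OOP to date $2,470.60. Insurer: $6,853 − $2,470.60 = $4,382.40.
Claim 2 ($6,748): 20% coinsurance on $6,748 = $1,349.60. Member owes $1,349.60 (running OOP $3,820.20). Plan pays $6,748 − $1,349.60 = $5,398.40.
Claim 3 ($10,875): deductible already satisfied, so member's share is 20% × $10,875 = $2,175. That would push OOP to $5,995.20, over the $5,000 cap, so member pays $5,000 − $3,820.20 = $1,179.80. Insurer: $10,875 − $1,179.80 = $9,695.20.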